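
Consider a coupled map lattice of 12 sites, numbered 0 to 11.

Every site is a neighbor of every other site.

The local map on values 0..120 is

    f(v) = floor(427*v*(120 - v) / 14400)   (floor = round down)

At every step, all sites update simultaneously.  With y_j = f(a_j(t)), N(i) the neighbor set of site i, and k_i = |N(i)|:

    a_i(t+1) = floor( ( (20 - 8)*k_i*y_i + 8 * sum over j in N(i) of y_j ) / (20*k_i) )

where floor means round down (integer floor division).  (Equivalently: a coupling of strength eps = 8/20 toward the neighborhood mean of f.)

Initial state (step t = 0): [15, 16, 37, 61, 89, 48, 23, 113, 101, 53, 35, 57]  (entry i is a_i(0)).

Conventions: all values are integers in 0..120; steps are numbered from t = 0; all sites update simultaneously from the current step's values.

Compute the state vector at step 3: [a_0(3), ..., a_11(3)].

Simulating step by step:
t=0: [15, 16, 37, 61, 89, 48, 23, 113, 101, 53, 35, 57]
t=1: [59, 61, 84, 93, 79, 90, 70, 46, 64, 92, 83, 93]
t=2: [99, 99, 90, 81, 94, 85, 98, 96, 99, 82, 91, 81]
t=3: [67, 67, 78, 85, 73, 82, 68, 71, 67, 84, 77, 85]

Answer: [67, 67, 78, 85, 73, 82, 68, 71, 67, 84, 77, 85]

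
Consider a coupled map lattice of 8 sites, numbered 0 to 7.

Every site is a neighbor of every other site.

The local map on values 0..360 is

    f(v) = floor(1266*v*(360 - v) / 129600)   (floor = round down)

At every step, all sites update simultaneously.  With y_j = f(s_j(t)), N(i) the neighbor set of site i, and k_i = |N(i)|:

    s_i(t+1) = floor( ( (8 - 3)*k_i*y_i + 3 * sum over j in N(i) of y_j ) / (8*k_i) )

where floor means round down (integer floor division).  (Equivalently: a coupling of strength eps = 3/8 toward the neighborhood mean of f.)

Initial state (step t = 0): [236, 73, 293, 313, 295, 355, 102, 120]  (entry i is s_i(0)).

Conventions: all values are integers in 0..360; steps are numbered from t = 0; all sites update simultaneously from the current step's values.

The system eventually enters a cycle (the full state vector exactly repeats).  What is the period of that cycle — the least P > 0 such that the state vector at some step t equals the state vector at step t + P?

Answer: 4
Key observation: The state at step 16, [316, 316, 316, 316, 316, 316, 316, 316], reappears at step 20 — and no state repeats earlier — so the cycle the system enters has period 4.

Derivation:
t=0: [236, 73, 293, 313, 295, 355, 102, 120]
t=1: [246, 200, 192, 165, 190, 93, 230, 244]
t=2: [281, 303, 305, 304, 305, 263, 292, 283]
t=3: [205, 177, 175, 176, 175, 224, 192, 203]
t=4: [310, 314, 314, 314, 314, 303, 313, 311]
t=5: [149, 143, 143, 143, 143, 158, 144, 147]
t=6: [306, 303, 303, 303, 303, 308, 303, 304]
t=7: [162, 166, 166, 166, 166, 160, 166, 165]
t=8: [313, 313, 313, 313, 313, 312, 313, 313]
t=9: [143, 143, 143, 143, 143, 144, 143, 143]
t=10: [303, 303, 303, 303, 303, 303, 303, 303]
t=11: [168, 168, 168, 168, 168, 168, 168, 168]
t=12: [315, 315, 315, 315, 315, 315, 315, 315]
t=13: [138, 138, 138, 138, 138, 138, 138, 138]
t=14: [299, 299, 299, 299, 299, 299, 299, 299]
t=15: [178, 178, 178, 178, 178, 178, 178, 178]
t=16: [316, 316, 316, 316, 316, 316, 316, 316]
t=17: [135, 135, 135, 135, 135, 135, 135, 135]
t=18: [296, 296, 296, 296, 296, 296, 296, 296]
t=19: [185, 185, 185, 185, 185, 185, 185, 185]
t=20: [316, 316, 316, 316, 316, 316, 316, 316]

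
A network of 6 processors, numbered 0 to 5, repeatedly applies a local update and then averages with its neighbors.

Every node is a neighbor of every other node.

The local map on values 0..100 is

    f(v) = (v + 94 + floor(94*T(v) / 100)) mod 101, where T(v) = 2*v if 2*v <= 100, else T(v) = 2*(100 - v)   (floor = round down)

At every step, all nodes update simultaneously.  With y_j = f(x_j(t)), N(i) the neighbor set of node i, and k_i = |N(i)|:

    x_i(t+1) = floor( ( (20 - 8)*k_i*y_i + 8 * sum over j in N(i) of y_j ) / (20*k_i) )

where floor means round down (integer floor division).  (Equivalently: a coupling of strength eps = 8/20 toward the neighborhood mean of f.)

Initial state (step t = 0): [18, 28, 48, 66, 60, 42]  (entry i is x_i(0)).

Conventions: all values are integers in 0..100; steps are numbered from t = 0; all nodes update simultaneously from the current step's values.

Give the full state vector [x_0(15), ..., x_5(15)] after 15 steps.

Simulating step by step:
t=0: [18, 28, 48, 66, 60, 42]
t=1: [39, 54, 32, 27, 30, 22]
t=2: [28, 42, 70, 62, 67, 55]
t=3: [52, 20, 23, 27, 25, 30]
t=4: [46, 54, 59, 64, 62, 69]
t=5: [24, 28, 26, 24, 25, 21]
t=6: [62, 68, 65, 62, 64, 58]
t=7: [24, 21, 22, 24, 23, 26]
t=8: [60, 56, 57, 60, 59, 63]
t=9: [27, 28, 28, 27, 27, 25]
t=10: [70, 71, 71, 70, 70, 67]
t=11: [18, 17, 17, 18, 18, 19]
t=12: [43, 42, 42, 43, 43, 45]
t=13: [15, 13, 13, 15, 15, 18]
t=14: [35, 32, 32, 35, 35, 39]
t=15: [84, 80, 80, 84, 84, 38]

Answer: [84, 80, 80, 84, 84, 38]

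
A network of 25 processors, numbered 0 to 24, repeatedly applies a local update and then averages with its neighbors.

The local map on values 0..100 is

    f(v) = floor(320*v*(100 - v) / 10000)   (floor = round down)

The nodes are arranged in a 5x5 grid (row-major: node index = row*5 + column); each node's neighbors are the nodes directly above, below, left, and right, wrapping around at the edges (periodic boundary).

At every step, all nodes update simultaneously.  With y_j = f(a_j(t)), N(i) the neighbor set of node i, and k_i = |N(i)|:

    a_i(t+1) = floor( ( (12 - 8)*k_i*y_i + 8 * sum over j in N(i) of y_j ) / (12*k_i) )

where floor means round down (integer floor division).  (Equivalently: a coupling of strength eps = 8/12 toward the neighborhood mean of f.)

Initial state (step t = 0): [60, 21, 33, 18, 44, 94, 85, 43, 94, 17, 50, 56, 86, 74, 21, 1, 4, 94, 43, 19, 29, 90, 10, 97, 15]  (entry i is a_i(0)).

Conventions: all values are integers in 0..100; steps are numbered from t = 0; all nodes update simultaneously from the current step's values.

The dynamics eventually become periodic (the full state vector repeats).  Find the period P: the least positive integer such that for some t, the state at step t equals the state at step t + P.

Answer: 2
Key observation: The state at step 10, [79, 79, 79, 79, 79, 79, 79, 79, 79, 79, 79, 79, 79, 79, 79, 79, 79, 79, 79, 79, 79, 79, 79, 79, 79], reappears at step 12 — and no state repeats earlier — so the cycle the system enters has period 2.

Derivation:
t=0: [60, 21, 33, 18, 44, 94, 85, 43, 94, 17, 50, 56, 86, 74, 21, 1, 4, 94, 43, 19, 29, 90, 10, 97, 15]
t=1: [61, 53, 57, 44, 60, 46, 51, 53, 44, 42, 52, 54, 51, 51, 56, 35, 25, 32, 48, 45, 46, 35, 30, 35, 46]
t=2: [77, 77, 76, 76, 77, 78, 79, 78, 78, 77, 77, 75, 77, 78, 78, 73, 68, 70, 76, 77, 76, 71, 70, 74, 77]
t=3: [56, 57, 58, 57, 56, 54, 55, 54, 55, 55, 57, 59, 57, 55, 55, 60, 65, 64, 59, 57, 59, 63, 64, 60, 57]
t=4: [78, 77, 77, 77, 78, 78, 78, 78, 78, 78, 77, 76, 77, 78, 78, 76, 74, 74, 76, 77, 76, 74, 74, 76, 77]
t=5: [55, 56, 56, 55, 54, 54, 55, 54, 54, 54, 56, 57, 56, 55, 54, 57, 60, 59, 57, 56, 57, 59, 59, 57, 56]
t=6: [78, 78, 78, 78, 78, 78, 78, 78, 79, 79, 78, 77, 78, 78, 78, 77, 77, 77, 78, 78, 78, 77, 77, 78, 78]
t=7: [54, 54, 54, 53, 53, 53, 54, 53, 53, 53, 54, 55, 54, 53, 53, 55, 56, 55, 54, 54, 54, 55, 55, 54, 54]
t=8: [79, 79, 79, 79, 79, 79, 79, 79, 79, 79, 79, 78, 79, 79, 79, 78, 78, 78, 79, 79, 79, 78, 79, 79, 79]
t=9: [53, 53, 53, 53, 53, 53, 53, 53, 53, 53, 53, 53, 53, 53, 53, 53, 54, 53, 53, 53, 53, 53, 53, 53, 53]
t=10: [79, 79, 79, 79, 79, 79, 79, 79, 79, 79, 79, 79, 79, 79, 79, 79, 79, 79, 79, 79, 79, 79, 79, 79, 79]
t=11: [53, 53, 53, 53, 53, 53, 53, 53, 53, 53, 53, 53, 53, 53, 53, 53, 53, 53, 53, 53, 53, 53, 53, 53, 53]
t=12: [79, 79, 79, 79, 79, 79, 79, 79, 79, 79, 79, 79, 79, 79, 79, 79, 79, 79, 79, 79, 79, 79, 79, 79, 79]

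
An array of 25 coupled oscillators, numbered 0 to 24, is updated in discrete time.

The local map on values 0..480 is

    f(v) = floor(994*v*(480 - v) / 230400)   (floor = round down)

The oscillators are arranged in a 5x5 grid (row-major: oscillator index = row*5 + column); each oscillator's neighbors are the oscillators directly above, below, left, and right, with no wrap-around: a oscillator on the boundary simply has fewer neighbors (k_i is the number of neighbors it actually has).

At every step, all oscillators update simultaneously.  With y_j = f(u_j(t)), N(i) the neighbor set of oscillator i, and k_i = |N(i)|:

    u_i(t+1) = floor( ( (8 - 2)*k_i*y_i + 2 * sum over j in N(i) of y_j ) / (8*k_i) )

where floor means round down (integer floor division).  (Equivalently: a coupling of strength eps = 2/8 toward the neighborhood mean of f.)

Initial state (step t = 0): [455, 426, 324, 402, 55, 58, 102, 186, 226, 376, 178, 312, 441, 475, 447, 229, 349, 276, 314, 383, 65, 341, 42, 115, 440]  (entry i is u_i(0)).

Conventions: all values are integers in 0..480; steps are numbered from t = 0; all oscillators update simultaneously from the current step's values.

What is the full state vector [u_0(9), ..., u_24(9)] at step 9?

Simulating step by step:
t=0: [455, 426, 324, 402, 55, 58, 102, 186, 226, 376, 178, 312, 441, 475, 447, 229, 349, 276, 314, 383, 65, 341, 42, 115, 440]
t=1: [62, 110, 202, 148, 112, 115, 166, 220, 219, 160, 221, 211, 100, 45, 75, 230, 205, 217, 205, 150, 143, 185, 111, 167, 98]
t=2: [127, 179, 234, 213, 186, 184, 220, 239, 232, 211, 240, 237, 173, 111, 141, 244, 243, 236, 230, 204, 215, 228, 190, 217, 175]
t=3: [203, 231, 246, 244, 237, 232, 244, 246, 243, 240, 246, 246, 229, 190, 209, 247, 247, 246, 243, 238, 245, 246, 239, 244, 233]
t=4: [243, 247, 248, 248, 248, 247, 248, 247, 247, 247, 248, 247, 246, 239, 244, 248, 248, 247, 247, 247, 248, 248, 248, 248, 248]
t=5: [248, 248, 248, 248, 248, 248, 248, 248, 248, 248, 248, 248, 248, 248, 248, 248, 248, 248, 248, 248, 248, 248, 248, 248, 248]
t=6: [248, 248, 248, 248, 248, 248, 248, 248, 248, 248, 248, 248, 248, 248, 248, 248, 248, 248, 248, 248, 248, 248, 248, 248, 248]
t=7: [248, 248, 248, 248, 248, 248, 248, 248, 248, 248, 248, 248, 248, 248, 248, 248, 248, 248, 248, 248, 248, 248, 248, 248, 248]
t=8: [248, 248, 248, 248, 248, 248, 248, 248, 248, 248, 248, 248, 248, 248, 248, 248, 248, 248, 248, 248, 248, 248, 248, 248, 248]
t=9: [248, 248, 248, 248, 248, 248, 248, 248, 248, 248, 248, 248, 248, 248, 248, 248, 248, 248, 248, 248, 248, 248, 248, 248, 248]

Answer: [248, 248, 248, 248, 248, 248, 248, 248, 248, 248, 248, 248, 248, 248, 248, 248, 248, 248, 248, 248, 248, 248, 248, 248, 248]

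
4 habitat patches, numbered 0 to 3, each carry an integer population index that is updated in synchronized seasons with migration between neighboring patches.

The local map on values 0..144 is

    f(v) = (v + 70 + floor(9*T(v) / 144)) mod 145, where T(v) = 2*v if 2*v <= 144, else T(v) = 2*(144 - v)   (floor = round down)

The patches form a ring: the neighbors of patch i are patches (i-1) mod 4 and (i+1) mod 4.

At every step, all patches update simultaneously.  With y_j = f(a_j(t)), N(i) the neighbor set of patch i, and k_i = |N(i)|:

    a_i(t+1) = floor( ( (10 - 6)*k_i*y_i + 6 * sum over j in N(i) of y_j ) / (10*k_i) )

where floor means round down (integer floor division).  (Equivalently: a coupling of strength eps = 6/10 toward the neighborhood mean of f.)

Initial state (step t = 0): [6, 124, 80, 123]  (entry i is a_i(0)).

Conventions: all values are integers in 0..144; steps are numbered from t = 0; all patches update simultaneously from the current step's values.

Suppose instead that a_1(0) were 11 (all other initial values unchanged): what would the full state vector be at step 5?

Simulating step by step:
t=0: [6, 11, 80, 123]
t=1: [70, 59, 44, 46]
t=2: [78, 91, 124, 85]
t=3: [16, 27, 32, 25]
t=4: [94, 98, 101, 97]
t=5: [26, 28, 28, 27]

Answer: [26, 28, 28, 27]
Key observation: This trace re-runs the system from the modified initial state.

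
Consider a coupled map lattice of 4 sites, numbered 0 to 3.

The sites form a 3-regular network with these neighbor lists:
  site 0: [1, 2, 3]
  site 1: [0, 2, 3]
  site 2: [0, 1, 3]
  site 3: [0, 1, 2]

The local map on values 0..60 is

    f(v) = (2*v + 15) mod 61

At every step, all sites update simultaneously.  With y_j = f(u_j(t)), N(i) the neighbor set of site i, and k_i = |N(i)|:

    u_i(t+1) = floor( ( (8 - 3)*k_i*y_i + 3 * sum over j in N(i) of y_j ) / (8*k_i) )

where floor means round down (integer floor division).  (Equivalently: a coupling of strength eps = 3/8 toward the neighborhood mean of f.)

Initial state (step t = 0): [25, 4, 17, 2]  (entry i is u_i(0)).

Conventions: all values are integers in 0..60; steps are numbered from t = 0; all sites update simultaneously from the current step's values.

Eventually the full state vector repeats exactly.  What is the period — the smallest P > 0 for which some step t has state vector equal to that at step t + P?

Answer: 4
Key observation: The state at step 10, [25, 32, 16, 31], reappears at step 14 — and no state repeats earlier — so the cycle the system enters has period 4.

Derivation:
t=0: [25, 4, 17, 2]
t=1: [13, 23, 36, 21]
t=2: [36, 15, 28, 44]
t=3: [28, 37, 20, 36]
t=4: [19, 28, 42, 27]
t=5: [40, 18, 32, 17]
t=6: [36, 44, 28, 43]
t=7: [27, 35, 19, 34]
t=8: [17, 25, 39, 24]
t=9: [35, 12, 26, 11]
t=10: [25, 32, 16, 31]
t=11: [12, 19, 34, 18]
t=12: [40, 47, 31, 46]
t=13: [35, 42, 26, 41]
t=14: [25, 32, 16, 31]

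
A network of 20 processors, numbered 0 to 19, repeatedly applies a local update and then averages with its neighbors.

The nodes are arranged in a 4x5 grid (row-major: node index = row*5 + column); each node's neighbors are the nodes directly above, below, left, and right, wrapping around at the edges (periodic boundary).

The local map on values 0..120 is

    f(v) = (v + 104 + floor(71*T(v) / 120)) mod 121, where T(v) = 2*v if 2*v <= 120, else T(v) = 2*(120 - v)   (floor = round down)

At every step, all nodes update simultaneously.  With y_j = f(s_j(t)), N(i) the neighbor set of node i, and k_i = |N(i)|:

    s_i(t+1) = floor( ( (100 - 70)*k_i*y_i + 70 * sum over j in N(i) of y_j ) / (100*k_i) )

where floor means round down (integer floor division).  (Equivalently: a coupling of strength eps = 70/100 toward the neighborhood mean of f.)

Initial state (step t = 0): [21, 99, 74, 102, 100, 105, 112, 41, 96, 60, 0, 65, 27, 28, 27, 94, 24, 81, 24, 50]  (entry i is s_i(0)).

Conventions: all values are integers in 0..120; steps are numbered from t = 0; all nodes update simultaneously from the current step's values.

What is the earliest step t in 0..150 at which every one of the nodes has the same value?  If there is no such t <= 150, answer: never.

Answer: 4
Key observation: Synchronization is absorbing here: once all nodes are equal they stay equal, and step 4 is the first all-equal step.

Derivation:
t=0: [21, 99, 74, 102, 100, 105, 112, 41, 96, 60, 0, 65, 27, 28, 27, 94, 24, 81, 24, 50]  (not all equal)
t=1: [82, 80, 102, 94, 91, 92, 100, 85, 90, 97, 95, 83, 71, 52, 74, 77, 86, 71, 72, 78]  (not all equal)
t=2: [109, 108, 108, 107, 108, 107, 108, 108, 105, 108, 108, 108, 107, 105, 106, 109, 109, 109, 107, 110]  (not all equal)
t=3: [105, 105, 105, 105, 104, 105, 105, 105, 105, 105, 105, 105, 105, 105, 104, 104, 105, 105, 104, 104]  (not all equal)
t=4: [105, 105, 105, 105, 105, 105, 105, 105, 105, 105, 105, 105, 105, 105, 105, 105, 105, 105, 105, 105]  (all equal)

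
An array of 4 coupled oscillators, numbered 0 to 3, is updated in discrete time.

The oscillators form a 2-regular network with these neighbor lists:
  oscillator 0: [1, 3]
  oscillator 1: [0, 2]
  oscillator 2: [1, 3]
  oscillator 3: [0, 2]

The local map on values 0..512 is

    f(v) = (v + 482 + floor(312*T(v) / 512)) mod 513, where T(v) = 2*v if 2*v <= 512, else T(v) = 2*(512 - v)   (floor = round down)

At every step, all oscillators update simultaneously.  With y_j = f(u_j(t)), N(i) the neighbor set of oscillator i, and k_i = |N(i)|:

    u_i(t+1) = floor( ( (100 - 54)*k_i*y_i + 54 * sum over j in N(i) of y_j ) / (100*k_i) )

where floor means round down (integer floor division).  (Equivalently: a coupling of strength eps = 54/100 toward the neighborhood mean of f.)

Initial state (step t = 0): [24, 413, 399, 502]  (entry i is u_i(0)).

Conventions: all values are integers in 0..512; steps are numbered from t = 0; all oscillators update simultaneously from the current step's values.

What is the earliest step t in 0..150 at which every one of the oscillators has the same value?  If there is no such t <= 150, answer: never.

Answer: never
Key observation: The state at step 10 reappears at step 13 — the system is in a cycle of period 3 from step 10 on.  No step 0..13 is synchronized, and the cycle repeats forever, so no step up to 150 (or ever) has all oscillators equal.

Derivation:
t=0: [24, 413, 399, 502]  (not all equal)
t=1: [276, 373, 498, 364]  (not all equal)
t=2: [146, 370, 360, 135]  (not all equal)
t=3: [344, 314, 211, 202]  (not all equal)
t=4: [117, 124, 316, 310]  (not all equal)
t=5: [174, 176, 73, 69]  (not all equal)
t=6: [293, 296, 189, 187]  (not all equal)
t=7: [114, 115, 285, 284]  (not all equal)
t=8: [166, 167, 72, 72]  (not all equal)
t=9: [281, 281, 184, 184]  (not all equal)
t=10: [114, 114, 280, 280]  (not all equal)
t=11: [166, 166, 72, 72]  (not all equal)
t=12: [280, 280, 184, 184]  (not all equal)
t=13: [114, 114, 280, 280]  (not all equal)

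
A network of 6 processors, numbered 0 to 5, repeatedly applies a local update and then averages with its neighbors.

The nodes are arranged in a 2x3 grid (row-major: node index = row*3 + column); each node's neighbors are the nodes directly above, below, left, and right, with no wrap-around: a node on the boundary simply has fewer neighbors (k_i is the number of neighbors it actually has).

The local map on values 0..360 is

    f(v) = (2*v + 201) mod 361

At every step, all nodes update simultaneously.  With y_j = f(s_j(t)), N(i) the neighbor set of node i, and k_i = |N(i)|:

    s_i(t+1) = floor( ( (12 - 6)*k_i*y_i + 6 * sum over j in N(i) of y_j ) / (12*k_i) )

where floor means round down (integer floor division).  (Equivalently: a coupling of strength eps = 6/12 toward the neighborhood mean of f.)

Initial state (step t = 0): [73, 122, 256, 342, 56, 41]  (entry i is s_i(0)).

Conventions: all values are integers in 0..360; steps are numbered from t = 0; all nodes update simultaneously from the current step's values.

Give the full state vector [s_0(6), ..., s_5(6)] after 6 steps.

Simulating step by step:
t=0: [73, 122, 256, 342, 56, 41]
t=1: [235, 210, 267, 246, 244, 307]
t=2: [303, 238, 94, 325, 278, 131]
t=3: [153, 182, 118, 94, 108, 66]
t=4: [131, 148, 172, 64, 122, 199]
t=5: [167, 129, 185, 211, 159, 186]
t=6: [177, 139, 182, 214, 174, 198]

Answer: [177, 139, 182, 214, 174, 198]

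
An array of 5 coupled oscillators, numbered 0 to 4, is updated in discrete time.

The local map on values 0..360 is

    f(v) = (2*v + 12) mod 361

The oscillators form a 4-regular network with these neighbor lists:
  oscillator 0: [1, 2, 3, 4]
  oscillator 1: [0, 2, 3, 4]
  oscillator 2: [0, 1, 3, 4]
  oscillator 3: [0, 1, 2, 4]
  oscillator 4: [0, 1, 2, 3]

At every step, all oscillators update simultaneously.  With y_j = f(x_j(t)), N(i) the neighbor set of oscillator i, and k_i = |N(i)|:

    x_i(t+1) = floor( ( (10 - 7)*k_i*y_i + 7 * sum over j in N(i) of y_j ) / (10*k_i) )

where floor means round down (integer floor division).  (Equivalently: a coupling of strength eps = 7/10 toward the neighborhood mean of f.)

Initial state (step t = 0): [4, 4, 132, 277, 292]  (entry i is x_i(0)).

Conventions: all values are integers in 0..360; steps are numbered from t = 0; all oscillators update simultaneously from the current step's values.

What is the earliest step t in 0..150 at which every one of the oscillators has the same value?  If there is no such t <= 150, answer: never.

Answer: 5
Key observation: Synchronization is absorbing here: once all oscillators are equal they stay equal, and step 5 is the first all-equal step.

Derivation:
t=0: [4, 4, 132, 277, 292]  (not all equal)
t=1: [134, 134, 166, 157, 161]  (not all equal)
t=2: [308, 308, 316, 314, 315]  (not all equal)
t=3: [274, 274, 276, 275, 276]  (not all equal)
t=4: [200, 200, 201, 201, 201]  (not all equal)
t=5: [52, 52, 52, 52, 52]  (all equal)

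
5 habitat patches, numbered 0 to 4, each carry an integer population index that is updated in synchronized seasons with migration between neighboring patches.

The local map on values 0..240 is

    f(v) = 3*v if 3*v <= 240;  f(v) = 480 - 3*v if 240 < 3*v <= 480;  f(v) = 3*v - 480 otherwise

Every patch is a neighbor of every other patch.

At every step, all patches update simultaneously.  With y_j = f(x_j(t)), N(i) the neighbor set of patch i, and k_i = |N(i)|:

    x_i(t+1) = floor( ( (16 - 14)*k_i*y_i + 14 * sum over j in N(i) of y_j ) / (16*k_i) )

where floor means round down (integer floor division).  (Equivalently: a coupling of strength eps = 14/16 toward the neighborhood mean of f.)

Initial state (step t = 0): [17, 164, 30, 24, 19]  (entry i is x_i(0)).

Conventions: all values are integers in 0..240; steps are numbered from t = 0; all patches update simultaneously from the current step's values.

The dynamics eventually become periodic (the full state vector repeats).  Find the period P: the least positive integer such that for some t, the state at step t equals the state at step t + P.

Simulating step by step:
t=0: [17, 164, 30, 24, 19]
t=1: [56, 60, 53, 54, 56]
t=2: [167, 166, 168, 167, 167]
t=3: [21, 21, 20, 21, 21]
t=4: [62, 62, 62, 62, 62]
t=5: [186, 186, 186, 186, 186]
t=6: [78, 78, 78, 78, 78]
t=7: [234, 234, 234, 234, 234]
t=8: [222, 222, 222, 222, 222]
t=9: [186, 186, 186, 186, 186]

Answer: 4
Key observation: The state at step 5, [186, 186, 186, 186, 186], reappears at step 9 — and no state repeats earlier — so the cycle the system enters has period 4.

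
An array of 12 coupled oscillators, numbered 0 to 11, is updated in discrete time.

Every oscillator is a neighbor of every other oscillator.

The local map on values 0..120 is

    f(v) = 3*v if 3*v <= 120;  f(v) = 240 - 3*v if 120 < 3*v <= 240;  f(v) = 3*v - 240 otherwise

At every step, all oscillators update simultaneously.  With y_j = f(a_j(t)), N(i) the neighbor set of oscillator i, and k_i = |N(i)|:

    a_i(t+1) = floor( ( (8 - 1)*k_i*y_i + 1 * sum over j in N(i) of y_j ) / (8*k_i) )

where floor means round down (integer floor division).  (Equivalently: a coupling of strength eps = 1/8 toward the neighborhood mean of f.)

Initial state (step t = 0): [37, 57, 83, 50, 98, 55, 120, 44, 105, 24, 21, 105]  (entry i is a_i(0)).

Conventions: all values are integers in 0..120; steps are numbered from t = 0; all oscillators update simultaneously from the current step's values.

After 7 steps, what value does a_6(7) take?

Simulating step by step:
t=0: [37, 57, 83, 50, 98, 55, 120, 44, 105, 24, 21, 105]
t=1: [106, 70, 18, 88, 57, 75, 114, 103, 75, 72, 64, 75]
t=2: [73, 32, 52, 26, 65, 19, 94, 65, 19, 26, 47, 19]
t=3: [26, 91, 81, 75, 47, 57, 44, 47, 57, 75, 94, 57]
t=4: [75, 36, 10, 20, 93, 67, 101, 93, 67, 20, 44, 67]
t=5: [20, 100, 33, 59, 40, 40, 61, 40, 40, 59, 100, 40]
t=6: [63, 63, 97, 66, 115, 115, 61, 115, 115, 66, 63, 115]
t=7: [53, 53, 53, 46, 100, 100, 59, 100, 100, 46, 53, 100]

Answer: a_6(7) = 59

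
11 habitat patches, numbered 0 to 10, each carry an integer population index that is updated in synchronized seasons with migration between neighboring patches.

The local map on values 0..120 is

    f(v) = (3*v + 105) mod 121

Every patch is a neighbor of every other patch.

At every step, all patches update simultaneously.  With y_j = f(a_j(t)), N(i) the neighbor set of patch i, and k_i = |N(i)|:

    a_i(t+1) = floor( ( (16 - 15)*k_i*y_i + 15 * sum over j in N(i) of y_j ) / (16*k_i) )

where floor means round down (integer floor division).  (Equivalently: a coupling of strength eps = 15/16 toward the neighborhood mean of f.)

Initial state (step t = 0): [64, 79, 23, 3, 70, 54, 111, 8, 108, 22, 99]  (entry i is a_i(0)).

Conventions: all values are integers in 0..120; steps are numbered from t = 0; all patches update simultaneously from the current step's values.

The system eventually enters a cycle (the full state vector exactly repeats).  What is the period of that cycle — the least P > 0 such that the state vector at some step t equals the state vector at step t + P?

Answer: 5
Key observation: The state at step 3, [106, 106, 106, 106, 106, 106, 106, 106, 106, 106, 106], reappears at step 8 — and no state repeats earlier — so the cycle the system enters has period 5.

Derivation:
t=0: [64, 79, 23, 3, 70, 54, 111, 8, 108, 22, 99]
t=1: [59, 58, 60, 58, 59, 60, 59, 61, 59, 60, 60]
t=2: [41, 41, 41, 41, 41, 41, 41, 40, 41, 41, 41]
t=3: [106, 106, 106, 106, 106, 106, 106, 106, 106, 106, 106]
t=4: [60, 60, 60, 60, 60, 60, 60, 60, 60, 60, 60]
t=5: [43, 43, 43, 43, 43, 43, 43, 43, 43, 43, 43]
t=6: [113, 113, 113, 113, 113, 113, 113, 113, 113, 113, 113]
t=7: [81, 81, 81, 81, 81, 81, 81, 81, 81, 81, 81]
t=8: [106, 106, 106, 106, 106, 106, 106, 106, 106, 106, 106]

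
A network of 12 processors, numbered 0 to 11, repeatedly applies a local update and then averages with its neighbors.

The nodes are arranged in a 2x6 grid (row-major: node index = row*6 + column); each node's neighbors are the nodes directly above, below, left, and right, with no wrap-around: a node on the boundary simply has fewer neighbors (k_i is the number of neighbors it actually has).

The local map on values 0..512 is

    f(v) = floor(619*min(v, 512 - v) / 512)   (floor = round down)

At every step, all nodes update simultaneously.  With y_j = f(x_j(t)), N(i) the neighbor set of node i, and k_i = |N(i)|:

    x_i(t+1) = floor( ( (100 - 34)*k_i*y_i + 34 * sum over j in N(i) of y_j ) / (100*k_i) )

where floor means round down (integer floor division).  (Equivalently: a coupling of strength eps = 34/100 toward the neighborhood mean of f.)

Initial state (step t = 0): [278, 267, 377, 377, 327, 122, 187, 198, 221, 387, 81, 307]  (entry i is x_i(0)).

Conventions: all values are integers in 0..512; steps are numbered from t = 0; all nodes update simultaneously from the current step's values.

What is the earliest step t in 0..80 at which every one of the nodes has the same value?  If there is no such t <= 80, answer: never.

Answer: 22
Key observation: Synchronization is absorbing here: once all nodes are equal they stay equal, and step 22 is the first all-equal step.

Derivation:
t=0: [278, 267, 377, 377, 327, 122, 187, 198, 221, 387, 81, 307]  (not all equal)
t=1: [274, 272, 189, 168, 193, 176, 237, 247, 238, 159, 134, 204]  (not all equal)
t=2: [287, 283, 238, 207, 219, 221, 288, 294, 270, 200, 182, 225]  (not all equal)
t=3: [272, 275, 282, 254, 257, 267, 269, 268, 282, 245, 233, 262]  (not all equal)
t=4: [289, 286, 282, 302, 303, 299, 292, 291, 281, 293, 288, 297]  (not all equal)
t=5: [269, 272, 274, 256, 254, 256, 266, 268, 275, 265, 266, 260]  (not all equal)
t=6: [293, 290, 289, 305, 306, 307, 295, 292, 288, 297, 299, 303]  (not all equal)
t=7: [264, 267, 266, 253, 249, 248, 262, 265, 268, 259, 255, 252]  (not all equal)
t=8: [299, 296, 297, 303, 302, 300, 300, 297, 296, 304, 306, 303]  (not all equal)
t=9: [257, 260, 258, 252, 252, 254, 256, 259, 259, 252, 250, 252]  (not all equal)
t=10: [307, 304, 306, 304, 304, 305, 308, 305, 305, 303, 302, 304]  (not all equal)
t=11: [247, 250, 249, 250, 251, 250, 246, 249, 250, 251, 252, 251]  (not all equal)
t=12: [298, 301, 301, 302, 302, 302, 297, 300, 301, 302, 303, 303]  (not all equal)
t=13: [257, 255, 254, 253, 252, 252, 258, 256, 254, 253, 252, 252]  (not all equal)
t=14: [307, 308, 306, 305, 304, 304, 307, 308, 307, 305, 304, 304]  (not all equal)
t=15: [246, 246, 248, 250, 250, 251, 246, 246, 247, 249, 250, 251]  (not all equal)
t=16: [297, 297, 299, 301, 302, 302, 297, 297, 298, 300, 302, 302]  (not all equal)
t=17: [259, 258, 257, 255, 253, 253, 259, 258, 257, 255, 253, 253]  (not all equal)
t=18: [305, 306, 307, 307, 305, 305, 305, 306, 307, 307, 305, 305]  (not all equal)
t=19: [249, 248, 247, 247, 249, 250, 249, 248, 247, 247, 249, 250]  (not all equal)
t=20: [300, 299, 298, 298, 300, 301, 300, 299, 298, 298, 300, 301]  (not all equal)
t=21: [256, 257, 257, 257, 256, 255, 256, 257, 257, 257, 256, 255]  (not all equal)
t=22: [308, 308, 308, 308, 308, 308, 308, 308, 308, 308, 308, 308]  (all equal)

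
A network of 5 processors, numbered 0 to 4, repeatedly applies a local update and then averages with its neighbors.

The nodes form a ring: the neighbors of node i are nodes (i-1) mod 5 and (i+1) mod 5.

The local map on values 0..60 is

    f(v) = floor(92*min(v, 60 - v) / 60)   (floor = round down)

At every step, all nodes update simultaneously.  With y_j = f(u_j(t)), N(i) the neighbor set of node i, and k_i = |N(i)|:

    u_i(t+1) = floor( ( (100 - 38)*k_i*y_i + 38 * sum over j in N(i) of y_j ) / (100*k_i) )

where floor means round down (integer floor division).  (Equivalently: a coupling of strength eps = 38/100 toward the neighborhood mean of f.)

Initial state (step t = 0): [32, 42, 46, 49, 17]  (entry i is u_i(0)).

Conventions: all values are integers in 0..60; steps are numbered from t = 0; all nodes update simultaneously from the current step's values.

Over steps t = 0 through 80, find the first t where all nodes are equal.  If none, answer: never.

Simulating step by step:
t=0: [32, 42, 46, 49, 17]  (not all equal)
t=1: [36, 28, 21, 18, 27]  (not all equal)
t=2: [38, 38, 32, 30, 37]  (not all equal)
t=3: [33, 34, 41, 43, 36]  (not all equal)
t=4: [39, 37, 30, 28, 35]  (not all equal)
t=5: [33, 36, 43, 42, 37]  (not all equal)
t=6: [38, 35, 28, 28, 34]  (not all equal)
t=7: [35, 37, 41, 41, 38]  (not all equal)
t=8: [36, 34, 30, 29, 33]  (not all equal)
t=9: [37, 39, 44, 43, 40]  (not all equal)
t=10: [33, 31, 25, 26, 30]  (not all equal)
t=11: [42, 42, 39, 40, 43]  (not all equal)
t=12: [26, 27, 30, 29, 26]  (not all equal)
t=13: [39, 41, 44, 43, 39]  (not all equal)
t=14: [31, 28, 25, 26, 30]  (not all equal)
t=15: [44, 41, 38, 40, 44]  (not all equal)
t=16: [24, 28, 31, 29, 25]  (not all equal)
t=17: [37, 41, 43, 42, 38]  (not all equal)
t=18: [33, 29, 26, 27, 32]  (not all equal)
t=19: [41, 42, 40, 40, 41]  (not all equal)
t=20: [28, 27, 29, 29, 29]  (not all equal)
t=21: [42, 41, 43, 44, 43]  (not all equal)
t=22: [27, 28, 26, 24, 25]  (not all equal)
t=23: [40, 41, 39, 36, 38]  (not all equal)
t=24: [30, 29, 32, 34, 33]  (not all equal)
t=25: [44, 44, 41, 39, 41]  (not all equal)
t=26: [24, 24, 28, 30, 28]  (not all equal)
t=27: [37, 37, 41, 44, 41]  (not all equal)
t=28: [33, 33, 29, 25, 29]  (not all equal)
t=29: [41, 41, 42, 40, 42]  (not all equal)
t=30: [28, 28, 27, 28, 27]  (not all equal)
t=31: [41, 41, 41, 41, 41]  (all equal)

Answer: 31
Key observation: Synchronization is absorbing here: once all nodes are equal they stay equal, and step 31 is the first all-equal step.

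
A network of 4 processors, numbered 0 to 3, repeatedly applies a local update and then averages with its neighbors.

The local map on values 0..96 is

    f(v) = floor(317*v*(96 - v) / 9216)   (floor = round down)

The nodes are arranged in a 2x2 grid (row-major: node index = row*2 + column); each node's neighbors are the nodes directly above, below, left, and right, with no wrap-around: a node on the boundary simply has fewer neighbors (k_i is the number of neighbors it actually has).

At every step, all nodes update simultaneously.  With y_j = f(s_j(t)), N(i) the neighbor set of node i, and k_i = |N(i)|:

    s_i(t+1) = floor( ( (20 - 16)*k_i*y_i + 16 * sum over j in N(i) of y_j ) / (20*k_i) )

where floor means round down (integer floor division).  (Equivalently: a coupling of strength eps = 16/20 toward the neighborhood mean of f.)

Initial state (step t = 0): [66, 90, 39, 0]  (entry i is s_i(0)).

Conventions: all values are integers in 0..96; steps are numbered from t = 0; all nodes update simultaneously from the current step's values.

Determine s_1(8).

Simulating step by step:
t=0: [66, 90, 39, 0]
t=1: [51, 30, 42, 37]
t=2: [74, 74, 76, 73]
t=3: [53, 55, 55, 54]
t=4: [77, 77, 77, 77]
t=5: [50, 50, 50, 50]
t=6: [79, 79, 79, 79]
t=7: [46, 46, 46, 46]
t=8: [79, 79, 79, 79]

Answer: s_1(8) = 79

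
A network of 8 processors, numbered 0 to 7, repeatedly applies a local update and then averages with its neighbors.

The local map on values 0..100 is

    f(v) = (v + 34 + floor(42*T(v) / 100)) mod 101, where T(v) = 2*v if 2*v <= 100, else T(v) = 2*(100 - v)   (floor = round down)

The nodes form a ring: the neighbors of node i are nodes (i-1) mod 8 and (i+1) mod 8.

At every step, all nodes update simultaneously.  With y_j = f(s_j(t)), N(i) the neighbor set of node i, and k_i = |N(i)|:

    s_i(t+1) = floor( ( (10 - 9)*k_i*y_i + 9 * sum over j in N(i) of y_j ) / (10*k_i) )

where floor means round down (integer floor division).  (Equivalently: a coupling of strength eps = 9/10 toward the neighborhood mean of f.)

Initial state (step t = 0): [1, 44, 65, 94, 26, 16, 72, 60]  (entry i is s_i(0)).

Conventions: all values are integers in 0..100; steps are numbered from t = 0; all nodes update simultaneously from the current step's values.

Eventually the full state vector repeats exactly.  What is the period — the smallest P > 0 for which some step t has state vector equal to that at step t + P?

Simulating step by step:
t=0: [1, 44, 65, 94, 26, 16, 72, 60]
t=1: [21, 29, 22, 51, 50, 55, 42, 30]
t=2: [86, 74, 57, 47, 25, 18, 52, 45]
t=3: [22, 28, 23, 49, 46, 53, 39, 26]
t=4: [82, 76, 56, 44, 23, 11, 48, 43]
t=5: [21, 27, 21, 46, 37, 49, 31, 24]
t=6: [79, 73, 52, 34, 18, 43, 54, 81]
t=7: [28, 27, 58, 51, 55, 42, 20, 27]
t=8: [83, 58, 51, 25, 18, 43, 48, 78]
t=9: [27, 27, 50, 49, 48, 40, 20, 25]
t=10: [81, 56, 50, 23, 15, 41, 45, 76]
t=11: [27, 26, 47, 46, 43, 35, 18, 22]
t=12: [78, 54, 46, 15, 52, 45, 84, 74]
t=13: [26, 23, 40, 25, 36, 26, 22, 29]
t=14: [81, 46, 70, 55, 82, 86, 83, 78]
t=15: [23, 27, 21, 28, 27, 30, 29, 29]
t=16: [84, 74, 82, 78, 86, 85, 87, 82]
t=17: [29, 29, 28, 29, 29, 30, 30, 30]
t=18: [87, 86, 86, 86, 87, 88, 89, 88]
t=19: [30, 30, 30, 30, 30, 30, 31, 30]
t=20: [89, 89, 89, 89, 89, 89, 89, 89]
t=21: [31, 31, 31, 31, 31, 31, 31, 31]
t=22: [91, 91, 91, 91, 91, 91, 91, 91]
t=23: [31, 31, 31, 31, 31, 31, 31, 31]

Answer: 2
Key observation: The state at step 21, [31, 31, 31, 31, 31, 31, 31, 31], reappears at step 23 — and no state repeats earlier — so the cycle the system enters has period 2.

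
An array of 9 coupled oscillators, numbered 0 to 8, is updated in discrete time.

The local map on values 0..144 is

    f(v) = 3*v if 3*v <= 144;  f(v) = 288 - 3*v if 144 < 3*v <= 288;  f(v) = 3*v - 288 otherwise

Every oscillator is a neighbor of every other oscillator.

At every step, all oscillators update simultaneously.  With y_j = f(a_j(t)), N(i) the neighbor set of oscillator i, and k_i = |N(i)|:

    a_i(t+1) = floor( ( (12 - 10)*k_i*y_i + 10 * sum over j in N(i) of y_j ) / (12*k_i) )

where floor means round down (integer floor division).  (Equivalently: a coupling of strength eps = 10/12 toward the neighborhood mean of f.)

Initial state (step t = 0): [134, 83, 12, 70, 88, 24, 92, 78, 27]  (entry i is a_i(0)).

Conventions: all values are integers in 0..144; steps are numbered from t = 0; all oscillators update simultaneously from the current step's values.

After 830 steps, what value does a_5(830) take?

Answer: a_5(830) = 108
Key observation: The state at step 5, [36, 36, 36, 36, 36, 36, 36, 36, 36], reappears at step 7: the system is in a cycle of period 2 from step 5 on.  Therefore the state at step 830 equals the state at step 5 + ((830 - 5) mod 2) = 6, which is [108, 108, 108, 108, 108, 108, 108, 108, 108].

Derivation:
t=0: [134, 83, 12, 70, 88, 24, 92, 78, 27]
t=1: [60, 55, 55, 58, 54, 57, 53, 56, 58]
t=2: [118, 119, 119, 119, 119, 119, 119, 119, 119]
t=3: [68, 68, 68, 68, 68, 68, 68, 68, 68]
t=4: [84, 84, 84, 84, 84, 84, 84, 84, 84]
t=5: [36, 36, 36, 36, 36, 36, 36, 36, 36]
t=6: [108, 108, 108, 108, 108, 108, 108, 108, 108]
t=7: [36, 36, 36, 36, 36, 36, 36, 36, 36]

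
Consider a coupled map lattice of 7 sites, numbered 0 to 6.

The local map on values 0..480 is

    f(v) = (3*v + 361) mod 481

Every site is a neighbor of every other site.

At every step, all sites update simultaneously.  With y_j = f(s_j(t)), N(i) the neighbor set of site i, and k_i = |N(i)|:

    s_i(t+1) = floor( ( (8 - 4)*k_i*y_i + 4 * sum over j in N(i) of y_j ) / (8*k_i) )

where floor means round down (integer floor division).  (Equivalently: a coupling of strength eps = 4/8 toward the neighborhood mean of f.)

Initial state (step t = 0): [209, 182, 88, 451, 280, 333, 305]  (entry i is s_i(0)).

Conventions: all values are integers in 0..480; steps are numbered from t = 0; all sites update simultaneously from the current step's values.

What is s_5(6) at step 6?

Answer: s_5(6) = 302

Derivation:
t=0: [209, 182, 88, 451, 280, 333, 305]
t=1: [162, 329, 211, 264, 251, 317, 282]
t=2: [296, 304, 156, 223, 206, 289, 245]
t=3: [238, 248, 264, 147, 126, 230, 175]
t=4: [173, 186, 206, 260, 234, 163, 295]
t=5: [315, 331, 156, 223, 191, 302, 267]
t=6: [319, 339, 320, 204, 364, 302, 259]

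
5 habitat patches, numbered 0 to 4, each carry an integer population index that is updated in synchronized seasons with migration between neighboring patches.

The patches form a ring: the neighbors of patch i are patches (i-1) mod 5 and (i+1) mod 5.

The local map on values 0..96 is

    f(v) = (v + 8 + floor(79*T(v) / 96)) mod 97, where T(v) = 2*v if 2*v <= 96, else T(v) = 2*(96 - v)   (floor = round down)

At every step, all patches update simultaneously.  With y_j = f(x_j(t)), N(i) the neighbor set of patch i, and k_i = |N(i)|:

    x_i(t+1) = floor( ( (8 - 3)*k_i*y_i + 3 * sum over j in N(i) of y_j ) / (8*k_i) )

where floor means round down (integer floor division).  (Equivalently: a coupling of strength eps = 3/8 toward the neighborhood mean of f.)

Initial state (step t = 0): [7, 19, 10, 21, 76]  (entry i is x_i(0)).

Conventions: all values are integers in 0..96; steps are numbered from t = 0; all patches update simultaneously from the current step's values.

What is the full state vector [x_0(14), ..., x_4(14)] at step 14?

Simulating step by step:
t=0: [7, 19, 10, 21, 76]
t=1: [30, 47, 43, 49, 28]
t=2: [76, 42, 28, 43, 74]
t=3: [19, 32, 59, 34, 21]
t=4: [65, 74, 36, 17, 50]
t=5: [27, 19, 17, 40, 37]
t=6: [61, 60, 46, 21, 22]
t=7: [36, 30, 37, 57, 58]
t=8: [25, 57, 27, 27, 26]
t=9: [66, 48, 70, 78, 76]
t=10: [26, 32, 24, 19, 20]
t=11: [76, 85, 72, 60, 62]
t=12: [19, 16, 22, 28, 26]
t=13: [59, 54, 66, 77, 73]
t=14: [29, 31, 26, 20, 22]

Answer: [29, 31, 26, 20, 22]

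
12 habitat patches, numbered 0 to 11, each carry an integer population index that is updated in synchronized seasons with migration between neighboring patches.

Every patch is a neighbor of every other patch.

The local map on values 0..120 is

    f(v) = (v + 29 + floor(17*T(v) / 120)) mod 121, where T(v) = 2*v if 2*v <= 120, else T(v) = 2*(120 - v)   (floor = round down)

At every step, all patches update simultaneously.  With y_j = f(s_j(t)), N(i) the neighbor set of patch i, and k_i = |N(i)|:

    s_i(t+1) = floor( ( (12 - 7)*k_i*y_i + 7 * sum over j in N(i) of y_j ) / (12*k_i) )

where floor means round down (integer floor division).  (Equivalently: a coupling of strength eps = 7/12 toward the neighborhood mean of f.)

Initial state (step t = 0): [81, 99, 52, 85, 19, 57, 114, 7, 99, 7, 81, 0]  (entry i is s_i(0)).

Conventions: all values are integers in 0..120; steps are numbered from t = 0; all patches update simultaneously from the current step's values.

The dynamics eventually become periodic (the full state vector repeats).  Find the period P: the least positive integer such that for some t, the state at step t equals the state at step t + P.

Answer: 10
Key observation: The state at step 23, [2, 2, 2, 2, 2, 2, 2, 2, 2, 2, 2, 2], reappears at step 33 — and no state repeats earlier — so the cycle the system enters has period 10.

Derivation:
t=0: [81, 99, 52, 85, 19, 57, 114, 7, 99, 7, 81, 0]
t=1: [21, 25, 55, 22, 40, 58, 29, 34, 25, 34, 21, 31]
t=2: [65, 67, 81, 65, 74, 82, 69, 71, 67, 71, 65, 69]
t=3: [98, 99, 59, 98, 101, 59, 99, 100, 99, 100, 98, 99]
t=4: [21, 21, 55, 21, 22, 55, 21, 22, 21, 22, 21, 21]
t=5: [59, 59, 75, 59, 60, 75, 59, 60, 59, 60, 59, 59]
t=6: [105, 105, 109, 105, 106, 109, 105, 106, 105, 106, 105, 105]
t=7: [17, 17, 18, 17, 17, 18, 17, 17, 17, 17, 17, 17]
t=8: [50, 50, 50, 50, 50, 50, 50, 50, 50, 50, 50, 50]
t=9: [93, 93, 93, 93, 93, 93, 93, 93, 93, 93, 93, 93]
t=10: [8, 8, 8, 8, 8, 8, 8, 8, 8, 8, 8, 8]
t=11: [39, 39, 39, 39, 39, 39, 39, 39, 39, 39, 39, 39]
t=12: [79, 79, 79, 79, 79, 79, 79, 79, 79, 79, 79, 79]
t=13: [119, 119, 119, 119, 119, 119, 119, 119, 119, 119, 119, 119]
t=14: [27, 27, 27, 27, 27, 27, 27, 27, 27, 27, 27, 27]
t=15: [63, 63, 63, 63, 63, 63, 63, 63, 63, 63, 63, 63]
t=16: [108, 108, 108, 108, 108, 108, 108, 108, 108, 108, 108, 108]
t=17: [19, 19, 19, 19, 19, 19, 19, 19, 19, 19, 19, 19]
t=18: [53, 53, 53, 53, 53, 53, 53, 53, 53, 53, 53, 53]
t=19: [97, 97, 97, 97, 97, 97, 97, 97, 97, 97, 97, 97]
t=20: [11, 11, 11, 11, 11, 11, 11, 11, 11, 11, 11, 11]
t=21: [43, 43, 43, 43, 43, 43, 43, 43, 43, 43, 43, 43]
t=22: [84, 84, 84, 84, 84, 84, 84, 84, 84, 84, 84, 84]
t=23: [2, 2, 2, 2, 2, 2, 2, 2, 2, 2, 2, 2]
t=24: [31, 31, 31, 31, 31, 31, 31, 31, 31, 31, 31, 31]
t=25: [68, 68, 68, 68, 68, 68, 68, 68, 68, 68, 68, 68]
t=26: [111, 111, 111, 111, 111, 111, 111, 111, 111, 111, 111, 111]
t=27: [21, 21, 21, 21, 21, 21, 21, 21, 21, 21, 21, 21]
t=28: [55, 55, 55, 55, 55, 55, 55, 55, 55, 55, 55, 55]
t=29: [99, 99, 99, 99, 99, 99, 99, 99, 99, 99, 99, 99]
t=30: [12, 12, 12, 12, 12, 12, 12, 12, 12, 12, 12, 12]
t=31: [44, 44, 44, 44, 44, 44, 44, 44, 44, 44, 44, 44]
t=32: [85, 85, 85, 85, 85, 85, 85, 85, 85, 85, 85, 85]
t=33: [2, 2, 2, 2, 2, 2, 2, 2, 2, 2, 2, 2]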